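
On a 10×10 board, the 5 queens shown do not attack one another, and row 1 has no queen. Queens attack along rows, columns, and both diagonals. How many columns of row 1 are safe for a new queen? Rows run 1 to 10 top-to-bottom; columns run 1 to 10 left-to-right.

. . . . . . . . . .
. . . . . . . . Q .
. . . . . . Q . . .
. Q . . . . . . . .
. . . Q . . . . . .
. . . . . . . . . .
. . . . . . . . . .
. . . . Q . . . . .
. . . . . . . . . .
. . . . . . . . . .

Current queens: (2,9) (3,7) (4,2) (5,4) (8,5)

3

(2,9) attacks row 1 at column 9 and diagonals 8, 10.
(3,7) attacks row 1 at column 7 and diagonals 5, 9.
(4,2) attacks row 1 at column 2 and diagonals 5.
(5,4) attacks row 1 at column 4 and diagonals 8.
(8,5) attacks row 1 at column 5.
Attacked columns: {2, 4, 5, 7, 8, 9, 10}. Safe: {1, 3, 6}.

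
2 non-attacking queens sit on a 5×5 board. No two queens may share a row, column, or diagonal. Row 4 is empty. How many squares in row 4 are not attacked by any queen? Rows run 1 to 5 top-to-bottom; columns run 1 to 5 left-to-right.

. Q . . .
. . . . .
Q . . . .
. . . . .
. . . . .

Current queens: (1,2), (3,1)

(1,2) attacks row 4 at column 2 and diagonals 5.
(3,1) attacks row 4 at column 1 and diagonals 2.
Attacked columns: {1, 2, 5}. Safe: {3, 4}.

2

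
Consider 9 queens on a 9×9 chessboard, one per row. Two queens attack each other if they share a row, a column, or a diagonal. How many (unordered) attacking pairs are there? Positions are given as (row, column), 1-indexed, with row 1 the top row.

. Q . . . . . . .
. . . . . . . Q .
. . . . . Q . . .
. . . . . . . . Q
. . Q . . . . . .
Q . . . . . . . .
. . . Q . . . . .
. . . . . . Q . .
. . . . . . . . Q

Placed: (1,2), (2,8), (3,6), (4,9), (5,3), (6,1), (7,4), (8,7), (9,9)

Same column: (4,9)–(9,9) (column 9).
Total attacking pairs: 1.

1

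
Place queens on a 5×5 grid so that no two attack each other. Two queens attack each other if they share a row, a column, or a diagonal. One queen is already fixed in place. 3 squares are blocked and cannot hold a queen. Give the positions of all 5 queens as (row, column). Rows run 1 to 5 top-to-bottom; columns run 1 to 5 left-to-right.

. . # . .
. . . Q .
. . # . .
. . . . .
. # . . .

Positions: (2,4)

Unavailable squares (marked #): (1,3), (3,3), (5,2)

Row 1: attacked by (2,4)→{3,4,5}. Blocked: 3. Safe: 1, 2. Place at column 2.
Row 3: attacked by (1,2)→{2,4}; (2,4)→{3,4,5}. Blocked: 3. Safe: 1. Place at column 1.
Row 4: attacked by (1,2)→{2,5}; (2,4)→{2,4}; (3,1)→{1,2}. Safe: 3. Place at column 3.
Row 5: attacked by (1,2)→{2}; (2,4)→{1,4}; (3,1)→{1,3}; (4,3)→{2,3,4}. Blocked: 2. Safe: 5. Place at column 5.
Columns [2, 4, 1, 3, 5], r−c [-1, -2, 2, 1, 0], r+c [3, 6, 4, 7, 10] are all distinct, so no two queens attack.

(1,2) (2,4) (3,1) (4,3) (5,5)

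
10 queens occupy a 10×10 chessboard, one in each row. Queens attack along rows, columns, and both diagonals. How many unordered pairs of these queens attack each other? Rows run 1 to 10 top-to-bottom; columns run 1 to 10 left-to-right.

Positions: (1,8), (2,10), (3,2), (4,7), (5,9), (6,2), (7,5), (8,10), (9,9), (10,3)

Same column: (2,10)–(8,10) (column 10); (3,2)–(6,2) (column 2); (5,9)–(9,9) (column 9).
Same diagonal: (2,10)–(7,5) (|2−7| = |10−5| = 5); (8,10)–(9,9) (|8−9| = |10−9| = 1).
Total attacking pairs: 5.

5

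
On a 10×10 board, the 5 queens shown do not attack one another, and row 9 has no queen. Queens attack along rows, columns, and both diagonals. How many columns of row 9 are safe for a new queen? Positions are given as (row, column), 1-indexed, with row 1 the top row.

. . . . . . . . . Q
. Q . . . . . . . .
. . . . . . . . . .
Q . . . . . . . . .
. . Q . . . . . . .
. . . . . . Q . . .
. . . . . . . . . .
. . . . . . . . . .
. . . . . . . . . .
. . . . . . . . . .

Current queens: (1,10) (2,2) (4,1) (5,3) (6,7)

(1,10) attacks row 9 at column 10 and diagonals 2.
(2,2) attacks row 9 at column 2 and diagonals 9.
(4,1) attacks row 9 at column 1 and diagonals 6.
(5,3) attacks row 9 at column 3 and diagonals 7.
(6,7) attacks row 9 at column 7 and diagonals 4, 10.
Attacked columns: {1, 2, 3, 4, 6, 7, 9, 10}. Safe: {5, 8}.

2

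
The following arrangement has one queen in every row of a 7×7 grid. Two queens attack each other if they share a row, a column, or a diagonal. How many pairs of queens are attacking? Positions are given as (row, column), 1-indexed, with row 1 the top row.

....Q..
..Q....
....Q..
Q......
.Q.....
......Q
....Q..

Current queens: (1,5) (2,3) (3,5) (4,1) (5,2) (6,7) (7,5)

Same column: (1,5)–(3,5) (column 5); (1,5)–(7,5) (column 5); (3,5)–(7,5) (column 5).
Same diagonal: (2,3)–(4,1) (|2−4| = |3−1| = 2); (2,3)–(6,7) (|2−6| = |3−7| = 4); (4,1)–(5,2) (|4−5| = |1−2| = 1).
Total attacking pairs: 6.

6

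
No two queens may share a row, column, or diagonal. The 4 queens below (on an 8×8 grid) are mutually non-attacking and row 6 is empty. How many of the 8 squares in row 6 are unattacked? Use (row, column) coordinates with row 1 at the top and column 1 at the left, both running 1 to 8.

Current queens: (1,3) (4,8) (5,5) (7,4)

(1,3) attacks row 6 at column 3 and diagonals 8.
(4,8) attacks row 6 at column 8 and diagonals 6.
(5,5) attacks row 6 at column 5 and diagonals 4, 6.
(7,4) attacks row 6 at column 4 and diagonals 3, 5.
Attacked columns: {3, 4, 5, 6, 8}. Safe: {1, 2, 7}.

3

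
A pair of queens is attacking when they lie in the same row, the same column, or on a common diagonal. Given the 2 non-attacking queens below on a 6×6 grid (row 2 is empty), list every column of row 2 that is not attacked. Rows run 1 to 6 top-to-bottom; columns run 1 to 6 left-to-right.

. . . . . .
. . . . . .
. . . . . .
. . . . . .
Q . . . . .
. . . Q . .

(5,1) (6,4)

columns 2, 3, 5, 6

(5,1) attacks row 2 at column 1 and diagonals 4.
(6,4) attacks row 2 at column 4.
Attacked columns: {1, 4}. Safe: {2, 3, 5, 6}.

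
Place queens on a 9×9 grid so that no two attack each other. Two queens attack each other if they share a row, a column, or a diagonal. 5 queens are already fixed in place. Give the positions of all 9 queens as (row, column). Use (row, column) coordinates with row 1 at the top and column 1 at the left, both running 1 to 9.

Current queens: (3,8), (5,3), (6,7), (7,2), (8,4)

Row 1: attacked by (3,8)→{6,8}; (5,3)→{3,7}; (6,7)→{2,7}; (7,2)→{2,8}; (8,4)→{4}. Safe: 1, 5, 9. Place at column 5.
Row 2: attacked by (1,5)→{4,5,6}; (3,8)→{7,8,9}; (5,3)→{3,6}; (6,7)→{3,7}; (7,2)→{2,7}; (8,4)→{4}. Safe: 1. Place at column 1.
Row 4: attacked by (1,5)→{2,5,8}; (2,1)→{1,3}; (3,8)→{7,8,9}; (5,3)→{2,3,4}; (6,7)→{5,7,9}; (7,2)→{2,5}; (8,4)→{4,8}. Safe: 6. Place at column 6.
Row 9: attacked by (1,5)→{5}; (2,1)→{1,8}; (3,8)→{2,8}; (4,6)→{1,6}; (5,3)→{3,7}; (6,7)→{4,7}; (7,2)→{2,4}; (8,4)→{3,4,5}. Safe: 9. Place at column 9.
Columns [5, 1, 8, 6, 3, 7, 2, 4, 9], r−c [-4, 1, -5, -2, 2, -1, 5, 4, 0], r+c [6, 3, 11, 10, 8, 13, 9, 12, 18] are all distinct, so no two queens attack.

(1,5) (2,1) (3,8) (4,6) (5,3) (6,7) (7,2) (8,4) (9,9)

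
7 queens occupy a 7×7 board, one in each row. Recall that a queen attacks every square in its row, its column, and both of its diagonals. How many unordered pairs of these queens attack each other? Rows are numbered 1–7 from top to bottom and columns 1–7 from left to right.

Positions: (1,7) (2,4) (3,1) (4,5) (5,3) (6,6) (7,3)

3

Same column: (5,3)–(7,3) (column 3).
Same diagonal: (1,7)–(5,3) (|1−5| = |7−3| = 4); (3,1)–(5,3) (|3−5| = |1−3| = 2).
Total attacking pairs: 3.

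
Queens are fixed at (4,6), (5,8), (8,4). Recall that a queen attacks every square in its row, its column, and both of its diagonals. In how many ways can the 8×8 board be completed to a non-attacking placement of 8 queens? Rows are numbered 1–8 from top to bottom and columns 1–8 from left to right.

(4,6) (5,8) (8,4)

Branch on row 1: col 1 → 0; col 2 → 1; col 5 → 0; col 7 → 1.
Sum: 0 + 1 + 0 + 1 = 2.

2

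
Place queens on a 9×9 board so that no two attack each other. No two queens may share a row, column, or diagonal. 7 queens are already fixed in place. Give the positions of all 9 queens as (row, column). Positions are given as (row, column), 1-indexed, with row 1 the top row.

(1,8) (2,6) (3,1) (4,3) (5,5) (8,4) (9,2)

(1,8) (2,6) (3,1) (4,3) (5,5) (6,7) (7,9) (8,4) (9,2)

Row 6: attacked by (1,8)→{3,8}; (2,6)→{2,6}; (3,1)→{1,4}; (4,3)→{1,3,5}; (5,5)→{4,5,6}; (8,4)→{2,4,6}; (9,2)→{2,5}. Safe: 7, 9. Place at column 7.
Row 7: attacked by (1,8)→{2,8}; (2,6)→{1,6}; (3,1)→{1,5}; (4,3)→{3,6}; (5,5)→{3,5,7}; (6,7)→{6,7,8}; (8,4)→{3,4,5}; (9,2)→{2,4}. Safe: 9. Place at column 9.
Columns [8, 6, 1, 3, 5, 7, 9, 4, 2], r−c [-7, -4, 2, 1, 0, -1, -2, 4, 7], r+c [9, 8, 4, 7, 10, 13, 16, 12, 11] are all distinct, so no two queens attack.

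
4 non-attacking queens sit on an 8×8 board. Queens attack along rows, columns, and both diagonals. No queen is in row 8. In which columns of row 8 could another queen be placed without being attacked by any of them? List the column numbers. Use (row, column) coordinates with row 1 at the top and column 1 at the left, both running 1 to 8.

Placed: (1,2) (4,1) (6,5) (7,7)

columns 4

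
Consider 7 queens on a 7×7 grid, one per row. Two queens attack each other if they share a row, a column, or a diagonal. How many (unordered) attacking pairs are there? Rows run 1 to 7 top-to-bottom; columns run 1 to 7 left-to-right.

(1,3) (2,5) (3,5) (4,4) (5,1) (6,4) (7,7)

5

Same column: (2,5)–(3,5) (column 5); (4,4)–(6,4) (column 4).
Same diagonal: (1,3)–(3,5) (|1−3| = |3−5| = 2); (3,5)–(4,4) (|3−4| = |5−4| = 1); (4,4)–(7,7) (|4−7| = |4−7| = 3).
Total attacking pairs: 5.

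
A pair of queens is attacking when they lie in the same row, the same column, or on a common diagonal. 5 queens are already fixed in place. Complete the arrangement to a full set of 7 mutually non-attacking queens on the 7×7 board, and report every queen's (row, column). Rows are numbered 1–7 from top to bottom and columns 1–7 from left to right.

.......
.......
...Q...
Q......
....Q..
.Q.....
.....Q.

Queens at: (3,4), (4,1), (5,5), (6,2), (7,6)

(1,3) (2,7) (3,4) (4,1) (5,5) (6,2) (7,6)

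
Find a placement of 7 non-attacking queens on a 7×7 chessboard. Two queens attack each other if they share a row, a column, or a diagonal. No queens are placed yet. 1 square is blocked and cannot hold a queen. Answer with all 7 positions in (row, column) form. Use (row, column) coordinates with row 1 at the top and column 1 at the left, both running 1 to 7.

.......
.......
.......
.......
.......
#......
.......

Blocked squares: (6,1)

Row 1: Safe: 1, 2, 3, 4, 5, 6, 7. Place at column 7.
Row 2: attacked by (1,7)→{6,7}. Safe: 1, 2, 3, 4, 5. Place at column 2.
Row 3: attacked by (1,7)→{5,7}; (2,2)→{1,2,3}. Safe: 4, 6. Place at column 4.
Row 4: attacked by (1,7)→{4,7}; (2,2)→{2,4}; (3,4)→{3,4,5}. Safe: 1, 6. Place at column 6.
Row 5: attacked by (1,7)→{3,7}; (2,2)→{2,5}; (3,4)→{2,4,6}; (4,6)→{5,6,7}. Safe: 1. Place at column 1.
Row 6: attacked by (1,7)→{2,7}; (2,2)→{2,6}; (3,4)→{1,4,7}; (4,6)→{4,6}; (5,1)→{1,2}. Blocked: 1. Safe: 3, 5. Place at column 3.
Row 7: attacked by (1,7)→{1,7}; (2,2)→{2,7}; (3,4)→{4}; (4,6)→{3,6}; (5,1)→{1,3}; (6,3)→{2,3,4}. Safe: 5. Place at column 5.
Columns [7, 2, 4, 6, 1, 3, 5], r−c [-6, 0, -1, -2, 4, 3, 2], r+c [8, 4, 7, 10, 6, 9, 12] are all distinct, so no two queens attack.

(1,7) (2,2) (3,4) (4,6) (5,1) (6,3) (7,5)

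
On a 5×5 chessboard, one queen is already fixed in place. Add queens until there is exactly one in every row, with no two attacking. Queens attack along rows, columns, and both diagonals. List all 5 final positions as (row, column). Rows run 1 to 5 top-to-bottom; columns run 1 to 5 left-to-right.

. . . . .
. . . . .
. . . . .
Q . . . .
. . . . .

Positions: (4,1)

Row 1: attacked by (4,1)→{1,4}. Safe: 2, 3, 5. Place at column 2.
Row 2: attacked by (1,2)→{1,2,3}; (4,1)→{1,3}. Safe: 4, 5. Place at column 5.
Row 3: attacked by (1,2)→{2,4}; (2,5)→{4,5}; (4,1)→{1,2}. Safe: 3. Place at column 3.
Row 5: attacked by (1,2)→{2}; (2,5)→{2,5}; (3,3)→{1,3,5}; (4,1)→{1,2}. Safe: 4. Place at column 4.
Columns [2, 5, 3, 1, 4], r−c [-1, -3, 0, 3, 1], r+c [3, 7, 6, 5, 9] are all distinct, so no two queens attack.

(1,2) (2,5) (3,3) (4,1) (5,4)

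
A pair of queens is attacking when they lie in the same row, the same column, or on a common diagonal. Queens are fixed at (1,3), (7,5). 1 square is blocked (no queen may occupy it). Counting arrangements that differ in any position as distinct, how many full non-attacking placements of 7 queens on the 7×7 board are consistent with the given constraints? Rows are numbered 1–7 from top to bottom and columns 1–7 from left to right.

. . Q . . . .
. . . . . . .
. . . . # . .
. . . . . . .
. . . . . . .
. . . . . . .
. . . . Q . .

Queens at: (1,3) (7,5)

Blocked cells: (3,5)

Branch on row 2: col 1 → 1; col 6 → 0; col 7 → 1.
Sum: 1 + 0 + 1 = 2.

2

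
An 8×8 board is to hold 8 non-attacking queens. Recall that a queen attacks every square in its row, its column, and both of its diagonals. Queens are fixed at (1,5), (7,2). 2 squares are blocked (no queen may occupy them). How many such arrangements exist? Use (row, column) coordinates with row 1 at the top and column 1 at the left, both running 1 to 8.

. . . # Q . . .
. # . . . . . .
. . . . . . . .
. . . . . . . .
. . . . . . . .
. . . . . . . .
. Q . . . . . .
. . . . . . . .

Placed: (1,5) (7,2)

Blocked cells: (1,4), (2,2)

Branch on row 2: col 1 → 1; col 3 → 0; col 8 → 1.
Sum: 1 + 0 + 1 = 2.

2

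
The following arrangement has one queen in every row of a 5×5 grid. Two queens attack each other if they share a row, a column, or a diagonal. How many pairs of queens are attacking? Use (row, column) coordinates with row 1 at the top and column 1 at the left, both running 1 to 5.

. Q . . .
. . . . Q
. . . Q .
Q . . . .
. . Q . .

2

Same diagonal: (1,2)–(3,4) (|1−3| = |2−4| = 2); (2,5)–(3,4) (|2−3| = |5−4| = 1).
Total attacking pairs: 2.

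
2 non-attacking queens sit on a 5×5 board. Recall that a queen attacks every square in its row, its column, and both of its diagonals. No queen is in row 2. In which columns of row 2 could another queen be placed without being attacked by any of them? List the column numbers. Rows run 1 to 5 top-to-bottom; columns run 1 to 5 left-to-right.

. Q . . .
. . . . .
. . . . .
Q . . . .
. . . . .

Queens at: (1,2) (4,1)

columns 4, 5

(1,2) attacks row 2 at column 2 and diagonals 1, 3.
(4,1) attacks row 2 at column 1 and diagonals 3.
Attacked columns: {1, 2, 3}. Safe: {4, 5}.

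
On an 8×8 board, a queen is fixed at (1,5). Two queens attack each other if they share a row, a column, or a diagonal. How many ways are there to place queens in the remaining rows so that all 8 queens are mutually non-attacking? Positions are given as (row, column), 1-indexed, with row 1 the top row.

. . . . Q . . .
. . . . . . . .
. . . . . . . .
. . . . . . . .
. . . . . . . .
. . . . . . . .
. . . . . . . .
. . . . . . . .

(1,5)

18

Branch on row 2: col 1 → 3; col 2 → 4; col 3 → 3; col 7 → 6; col 8 → 2.
Sum: 3 + 4 + 3 + 6 + 2 = 18.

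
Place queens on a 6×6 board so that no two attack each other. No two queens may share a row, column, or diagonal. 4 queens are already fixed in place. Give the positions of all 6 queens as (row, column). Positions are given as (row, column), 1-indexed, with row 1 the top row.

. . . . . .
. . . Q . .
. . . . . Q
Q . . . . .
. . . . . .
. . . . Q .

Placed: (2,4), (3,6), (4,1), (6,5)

(1,2) (2,4) (3,6) (4,1) (5,3) (6,5)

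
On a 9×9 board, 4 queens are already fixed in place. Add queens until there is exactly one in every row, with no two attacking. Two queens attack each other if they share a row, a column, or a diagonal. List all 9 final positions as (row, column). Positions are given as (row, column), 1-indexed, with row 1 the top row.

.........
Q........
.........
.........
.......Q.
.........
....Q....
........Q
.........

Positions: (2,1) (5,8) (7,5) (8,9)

Row 1: attacked by (2,1)→{1,2}; (5,8)→{4,8}; (7,5)→{5}; (8,9)→{2,9}. Safe: 3, 6, 7. Place at column 6.
Row 3: attacked by (1,6)→{4,6,8}; (2,1)→{1,2}; (5,8)→{6,8}; (7,5)→{1,5,9}; (8,9)→{4,9}. Safe: 3, 7. Place at column 7.
Row 4: attacked by (1,6)→{3,6,9}; (2,1)→{1,3}; (3,7)→{6,7,8}; (5,8)→{7,8,9}; (7,5)→{2,5,8}; (8,9)→{5,9}. Safe: 4. Place at column 4.
Row 6: attacked by (1,6)→{1,6}; (2,1)→{1,5}; (3,7)→{4,7}; (4,4)→{2,4,6}; (5,8)→{7,8,9}; (7,5)→{4,5,6}; (8,9)→{7,9}. Safe: 3. Place at column 3.
Row 9: attacked by (1,6)→{6}; (2,1)→{1,8}; (3,7)→{1,7}; (4,4)→{4,9}; (5,8)→{4,8}; (6,3)→{3,6}; (7,5)→{3,5,7}; (8,9)→{8,9}. Safe: 2. Place at column 2.
Columns [6, 1, 7, 4, 8, 3, 5, 9, 2], r−c [-5, 1, -4, 0, -3, 3, 2, -1, 7], r+c [7, 3, 10, 8, 13, 9, 12, 17, 11] are all distinct, so no two queens attack.

(1,6) (2,1) (3,7) (4,4) (5,8) (6,3) (7,5) (8,9) (9,2)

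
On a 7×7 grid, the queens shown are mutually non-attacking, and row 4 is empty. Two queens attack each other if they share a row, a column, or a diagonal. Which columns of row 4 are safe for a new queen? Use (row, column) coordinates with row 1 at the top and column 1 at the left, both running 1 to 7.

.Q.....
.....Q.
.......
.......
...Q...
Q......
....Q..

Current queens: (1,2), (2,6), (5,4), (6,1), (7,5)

columns 7

(1,2) attacks row 4 at column 2 and diagonals 5.
(2,6) attacks row 4 at column 6 and diagonals 4.
(5,4) attacks row 4 at column 4 and diagonals 3, 5.
(6,1) attacks row 4 at column 1 and diagonals 3.
(7,5) attacks row 4 at column 5 and diagonals 2.
Attacked columns: {1, 2, 3, 4, 5, 6}. Safe: {7}.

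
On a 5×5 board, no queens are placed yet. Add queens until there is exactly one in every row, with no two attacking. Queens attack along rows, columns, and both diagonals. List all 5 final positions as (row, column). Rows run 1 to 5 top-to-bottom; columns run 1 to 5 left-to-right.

(1,1) (2,3) (3,5) (4,2) (5,4)

Row 1: Safe: 1, 2, 3, 4, 5. Place at column 1.
Row 2: attacked by (1,1)→{1,2}. Safe: 3, 4, 5. Place at column 3.
Row 3: attacked by (1,1)→{1,3}; (2,3)→{2,3,4}. Safe: 5. Place at column 5.
Row 4: attacked by (1,1)→{1,4}; (2,3)→{1,3,5}; (3,5)→{4,5}. Safe: 2. Place at column 2.
Row 5: attacked by (1,1)→{1,5}; (2,3)→{3}; (3,5)→{3,5}; (4,2)→{1,2,3}. Safe: 4. Place at column 4.
Columns [1, 3, 5, 2, 4], r−c [0, -1, -2, 2, 1], r+c [2, 5, 8, 6, 9] are all distinct, so no two queens attack.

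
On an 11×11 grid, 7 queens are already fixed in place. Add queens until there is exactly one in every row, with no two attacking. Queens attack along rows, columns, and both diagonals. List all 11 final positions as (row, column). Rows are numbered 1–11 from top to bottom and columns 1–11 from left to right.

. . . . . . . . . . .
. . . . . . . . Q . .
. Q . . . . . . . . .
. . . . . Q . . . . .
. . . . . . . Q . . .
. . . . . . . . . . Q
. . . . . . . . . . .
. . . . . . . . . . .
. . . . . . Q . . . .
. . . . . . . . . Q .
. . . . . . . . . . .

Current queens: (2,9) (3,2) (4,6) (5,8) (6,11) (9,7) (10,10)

(1,5) (2,9) (3,2) (4,6) (5,8) (6,11) (7,1) (8,4) (9,7) (10,10) (11,3)

Row 1: attacked by (2,9)→{8,9,10}; (3,2)→{2,4}; (4,6)→{3,6,9}; (5,8)→{4,8}; (6,11)→{6,11}; (9,7)→{7}; (10,10)→{1,10}. Safe: 5. Place at column 5.
Row 7: attacked by (1,5)→{5,11}; (2,9)→{4,9}; (3,2)→{2,6}; (4,6)→{3,6,9}; (5,8)→{6,8,10}; (6,11)→{10,11}; (9,7)→{5,7,9}; (10,10)→{7,10}. Safe: 1. Place at column 1.
Row 8: attacked by (1,5)→{5}; (2,9)→{3,9}; (3,2)→{2,7}; (4,6)→{2,6,10}; (5,8)→{5,8,11}; (6,11)→{9,11}; (7,1)→{1,2}; (9,7)→{6,7,8}; (10,10)→{8,10}. Safe: 4. Place at column 4.
Row 11: attacked by (1,5)→{5}; (2,9)→{9}; (3,2)→{2,10}; (4,6)→{6}; (5,8)→{2,8}; (6,11)→{6,11}; (7,1)→{1,5}; (8,4)→{1,4,7}; (9,7)→{5,7,9}; (10,10)→{9,10,11}. Safe: 3. Place at column 3.
Columns [5, 9, 2, 6, 8, 11, 1, 4, 7, 10, 3], r−c [-4, -7, 1, -2, -3, -5, 6, 4, 2, 0, 8], r+c [6, 11, 5, 10, 13, 17, 8, 12, 16, 20, 14] are all distinct, so no two queens attack.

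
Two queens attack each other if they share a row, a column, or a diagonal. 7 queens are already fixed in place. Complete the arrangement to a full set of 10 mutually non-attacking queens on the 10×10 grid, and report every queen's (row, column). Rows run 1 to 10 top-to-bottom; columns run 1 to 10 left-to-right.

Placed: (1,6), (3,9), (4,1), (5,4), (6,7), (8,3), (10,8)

(1,6) (2,2) (3,9) (4,1) (5,4) (6,7) (7,10) (8,3) (9,5) (10,8)

Row 2: attacked by (1,6)→{5,6,7}; (3,9)→{8,9,10}; (4,1)→{1,3}; (5,4)→{1,4,7}; (6,7)→{3,7}; (8,3)→{3,9}; (10,8)→{8}. Safe: 2. Place at column 2.
Row 7: attacked by (1,6)→{6}; (2,2)→{2,7}; (3,9)→{5,9}; (4,1)→{1,4}; (5,4)→{2,4,6}; (6,7)→{6,7,8}; (8,3)→{2,3,4}; (10,8)→{5,8}. Safe: 10. Place at column 10.
Row 9: attacked by (1,6)→{6}; (2,2)→{2,9}; (3,9)→{3,9}; (4,1)→{1,6}; (5,4)→{4,8}; (6,7)→{4,7,10}; (7,10)→{8,10}; (8,3)→{2,3,4}; (10,8)→{7,8,9}. Safe: 5. Place at column 5.
Columns [6, 2, 9, 1, 4, 7, 10, 3, 5, 8], r−c [-5, 0, -6, 3, 1, -1, -3, 5, 4, 2], r+c [7, 4, 12, 5, 9, 13, 17, 11, 14, 18] are all distinct, so no two queens attack.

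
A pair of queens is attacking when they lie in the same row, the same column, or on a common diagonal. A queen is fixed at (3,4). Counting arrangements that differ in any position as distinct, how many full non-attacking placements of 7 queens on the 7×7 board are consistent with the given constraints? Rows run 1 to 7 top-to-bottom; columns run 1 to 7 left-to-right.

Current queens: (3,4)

4

Branch on row 1: col 1 → 1; col 3 → 1; col 5 → 1; col 7 → 1.
Sum: 1 + 1 + 1 + 1 = 4.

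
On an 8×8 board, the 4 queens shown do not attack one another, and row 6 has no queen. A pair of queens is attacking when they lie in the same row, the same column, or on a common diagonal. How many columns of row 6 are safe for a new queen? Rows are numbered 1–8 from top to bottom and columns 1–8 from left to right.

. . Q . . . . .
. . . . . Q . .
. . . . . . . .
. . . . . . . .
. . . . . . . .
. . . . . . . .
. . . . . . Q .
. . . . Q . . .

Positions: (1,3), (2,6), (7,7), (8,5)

(1,3) attacks row 6 at column 3 and diagonals 8.
(2,6) attacks row 6 at column 6 and diagonals 2.
(7,7) attacks row 6 at column 7 and diagonals 6, 8.
(8,5) attacks row 6 at column 5 and diagonals 3, 7.
Attacked columns: {2, 3, 5, 6, 7, 8}. Safe: {1, 4}.

2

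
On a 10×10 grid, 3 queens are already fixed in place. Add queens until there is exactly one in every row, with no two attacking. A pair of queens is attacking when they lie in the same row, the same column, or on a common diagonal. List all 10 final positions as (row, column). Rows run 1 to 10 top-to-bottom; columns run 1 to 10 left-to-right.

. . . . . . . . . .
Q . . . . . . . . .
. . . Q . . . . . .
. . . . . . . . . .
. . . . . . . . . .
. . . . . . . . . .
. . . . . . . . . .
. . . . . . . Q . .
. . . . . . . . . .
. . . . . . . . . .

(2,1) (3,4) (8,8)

(1,10) (2,1) (3,4) (4,6) (5,3) (6,9) (7,2) (8,8) (9,5) (10,7)

Row 1: attacked by (2,1)→{1,2}; (3,4)→{2,4,6}; (8,8)→{1,8}. Safe: 3, 5, 7, 9, 10. Place at column 10.
Row 4: attacked by (1,10)→{7,10}; (2,1)→{1,3}; (3,4)→{3,4,5}; (8,8)→{4,8}. Safe: 2, 6, 9. Place at column 6.
Row 5: attacked by (1,10)→{6,10}; (2,1)→{1,4}; (3,4)→{2,4,6}; (4,6)→{5,6,7}; (8,8)→{5,8}. Safe: 3, 9. Place at column 3.
Row 6: attacked by (1,10)→{5,10}; (2,1)→{1,5}; (3,4)→{1,4,7}; (4,6)→{4,6,8}; (5,3)→{2,3,4}; (8,8)→{6,8,10}. Safe: 9. Place at column 9.
Row 7: attacked by (1,10)→{4,10}; (2,1)→{1,6}; (3,4)→{4,8}; (4,6)→{3,6,9}; (5,3)→{1,3,5}; (6,9)→{8,9,10}; (8,8)→{7,8,9}. Safe: 2. Place at column 2.
Row 9: attacked by (1,10)→{2,10}; (2,1)→{1,8}; (3,4)→{4,10}; (4,6)→{1,6}; (5,3)→{3,7}; (6,9)→{6,9}; (7,2)→{2,4}; (8,8)→{7,8,9}. Safe: 5. Place at column 5.
Row 10: attacked by (1,10)→{1,10}; (2,1)→{1,9}; (3,4)→{4}; (4,6)→{6}; (5,3)→{3,8}; (6,9)→{5,9}; (7,2)→{2,5}; (8,8)→{6,8,10}; (9,5)→{4,5,6}. Safe: 7. Place at column 7.
Columns [10, 1, 4, 6, 3, 9, 2, 8, 5, 7], r−c [-9, 1, -1, -2, 2, -3, 5, 0, 4, 3], r+c [11, 3, 7, 10, 8, 15, 9, 16, 14, 17] are all distinct, so no two queens attack.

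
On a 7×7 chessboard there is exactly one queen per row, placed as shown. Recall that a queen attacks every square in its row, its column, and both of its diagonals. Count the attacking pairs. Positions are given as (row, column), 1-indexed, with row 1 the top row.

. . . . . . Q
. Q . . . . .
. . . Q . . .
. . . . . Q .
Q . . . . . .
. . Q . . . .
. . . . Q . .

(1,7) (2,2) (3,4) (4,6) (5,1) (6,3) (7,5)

0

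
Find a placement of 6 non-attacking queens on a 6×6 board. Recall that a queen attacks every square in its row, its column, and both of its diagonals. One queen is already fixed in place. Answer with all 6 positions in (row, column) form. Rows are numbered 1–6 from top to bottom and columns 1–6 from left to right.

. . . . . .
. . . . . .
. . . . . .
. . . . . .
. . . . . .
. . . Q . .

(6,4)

(1,3) (2,6) (3,2) (4,5) (5,1) (6,4)

Row 1: attacked by (6,4)→{4}. Safe: 1, 2, 3, 5, 6. Place at column 3.
Row 2: attacked by (1,3)→{2,3,4}; (6,4)→{4}. Safe: 1, 5, 6. Place at column 6.
Row 3: attacked by (1,3)→{1,3,5}; (2,6)→{5,6}; (6,4)→{1,4}. Safe: 2. Place at column 2.
Row 4: attacked by (1,3)→{3,6}; (2,6)→{4,6}; (3,2)→{1,2,3}; (6,4)→{2,4,6}. Safe: 5. Place at column 5.
Row 5: attacked by (1,3)→{3}; (2,6)→{3,6}; (3,2)→{2,4}; (4,5)→{4,5,6}; (6,4)→{3,4,5}. Safe: 1. Place at column 1.
Columns [3, 6, 2, 5, 1, 4], r−c [-2, -4, 1, -1, 4, 2], r+c [4, 8, 5, 9, 6, 10] are all distinct, so no two queens attack.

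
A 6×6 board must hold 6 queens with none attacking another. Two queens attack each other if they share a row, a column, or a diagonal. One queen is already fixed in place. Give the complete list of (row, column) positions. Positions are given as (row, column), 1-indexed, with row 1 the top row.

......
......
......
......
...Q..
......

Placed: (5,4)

(1,5) (2,3) (3,1) (4,6) (5,4) (6,2)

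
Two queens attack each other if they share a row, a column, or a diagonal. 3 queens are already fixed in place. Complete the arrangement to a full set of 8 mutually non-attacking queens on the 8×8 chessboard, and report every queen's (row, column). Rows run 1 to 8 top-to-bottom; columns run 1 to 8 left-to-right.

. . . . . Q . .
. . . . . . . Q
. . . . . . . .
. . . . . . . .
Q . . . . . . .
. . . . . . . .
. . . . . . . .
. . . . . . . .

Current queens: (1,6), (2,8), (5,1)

(1,6) (2,8) (3,2) (4,4) (5,1) (6,7) (7,5) (8,3)

Row 3: attacked by (1,6)→{4,6,8}; (2,8)→{7,8}; (5,1)→{1,3}. Safe: 2, 5. Place at column 2.
Row 4: attacked by (1,6)→{3,6}; (2,8)→{6,8}; (3,2)→{1,2,3}; (5,1)→{1,2}. Safe: 4, 5, 7. Place at column 4.
Row 6: attacked by (1,6)→{1,6}; (2,8)→{4,8}; (3,2)→{2,5}; (4,4)→{2,4,6}; (5,1)→{1,2}. Safe: 3, 7. Place at column 7.
Row 7: attacked by (1,6)→{6}; (2,8)→{3,8}; (3,2)→{2,6}; (4,4)→{1,4,7}; (5,1)→{1,3}; (6,7)→{6,7,8}. Safe: 5. Place at column 5.
Row 8: attacked by (1,6)→{6}; (2,8)→{2,8}; (3,2)→{2,7}; (4,4)→{4,8}; (5,1)→{1,4}; (6,7)→{5,7}; (7,5)→{4,5,6}. Safe: 3. Place at column 3.
Columns [6, 8, 2, 4, 1, 7, 5, 3], r−c [-5, -6, 1, 0, 4, -1, 2, 5], r+c [7, 10, 5, 8, 6, 13, 12, 11] are all distinct, so no two queens attack.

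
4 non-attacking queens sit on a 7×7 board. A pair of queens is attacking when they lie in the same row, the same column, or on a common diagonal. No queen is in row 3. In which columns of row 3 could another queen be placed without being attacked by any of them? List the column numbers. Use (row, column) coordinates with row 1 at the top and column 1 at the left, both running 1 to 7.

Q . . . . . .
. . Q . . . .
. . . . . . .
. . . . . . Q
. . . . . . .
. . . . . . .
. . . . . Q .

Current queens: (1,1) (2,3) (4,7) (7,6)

columns 5

(1,1) attacks row 3 at column 1 and diagonals 3.
(2,3) attacks row 3 at column 3 and diagonals 2, 4.
(4,7) attacks row 3 at column 7 and diagonals 6.
(7,6) attacks row 3 at column 6 and diagonals 2.
Attacked columns: {1, 2, 3, 4, 6, 7}. Safe: {5}.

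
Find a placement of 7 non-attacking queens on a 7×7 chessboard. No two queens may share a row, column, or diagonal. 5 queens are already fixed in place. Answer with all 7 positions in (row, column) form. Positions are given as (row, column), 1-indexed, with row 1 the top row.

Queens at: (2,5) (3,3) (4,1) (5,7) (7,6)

(1,2) (2,5) (3,3) (4,1) (5,7) (6,4) (7,6)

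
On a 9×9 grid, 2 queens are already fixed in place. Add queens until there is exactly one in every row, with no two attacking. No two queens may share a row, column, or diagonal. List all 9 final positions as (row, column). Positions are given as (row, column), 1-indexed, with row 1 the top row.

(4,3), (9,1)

Row 1: attacked by (4,3)→{3,6}; (9,1)→{1,9}. Safe: 2, 4, 5, 7, 8. Place at column 5.
Row 2: attacked by (1,5)→{4,5,6}; (4,3)→{1,3,5}; (9,1)→{1,8}. Safe: 2, 7, 9. Place at column 7.
Row 3: attacked by (1,5)→{3,5,7}; (2,7)→{6,7,8}; (4,3)→{2,3,4}; (9,1)→{1,7}. Safe: 9. Place at column 9.
Row 5: attacked by (1,5)→{1,5,9}; (2,7)→{4,7}; (3,9)→{7,9}; (4,3)→{2,3,4}; (9,1)→{1,5}. Safe: 6, 8. Place at column 8.
Row 6: attacked by (1,5)→{5}; (2,7)→{3,7}; (3,9)→{6,9}; (4,3)→{1,3,5}; (5,8)→{7,8,9}; (9,1)→{1,4}. Safe: 2. Place at column 2.
Row 7: attacked by (1,5)→{5}; (2,7)→{2,7}; (3,9)→{5,9}; (4,3)→{3,6}; (5,8)→{6,8}; (6,2)→{1,2,3}; (9,1)→{1,3}. Safe: 4. Place at column 4.
Row 8: attacked by (1,5)→{5}; (2,7)→{1,7}; (3,9)→{4,9}; (4,3)→{3,7}; (5,8)→{5,8}; (6,2)→{2,4}; (7,4)→{3,4,5}; (9,1)→{1,2}. Safe: 6. Place at column 6.
Columns [5, 7, 9, 3, 8, 2, 4, 6, 1], r−c [-4, -5, -6, 1, -3, 4, 3, 2, 8], r+c [6, 9, 12, 7, 13, 8, 11, 14, 10] are all distinct, so no two queens attack.

(1,5) (2,7) (3,9) (4,3) (5,8) (6,2) (7,4) (8,6) (9,1)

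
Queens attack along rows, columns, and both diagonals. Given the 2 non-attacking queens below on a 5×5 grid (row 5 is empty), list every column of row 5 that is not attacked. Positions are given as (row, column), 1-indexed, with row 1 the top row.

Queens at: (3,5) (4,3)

columns 1

(3,5) attacks row 5 at column 5 and diagonals 3.
(4,3) attacks row 5 at column 3 and diagonals 2, 4.
Attacked columns: {2, 3, 4, 5}. Safe: {1}.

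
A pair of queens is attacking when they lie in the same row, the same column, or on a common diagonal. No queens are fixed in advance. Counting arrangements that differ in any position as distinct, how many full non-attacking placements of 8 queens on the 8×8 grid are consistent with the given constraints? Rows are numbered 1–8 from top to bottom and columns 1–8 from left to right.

Branch on row 1: col 1 → 4; col 2 → 8; col 3 → 16; col 4 → 18; col 5 → 18; col 6 → 16; col 7 → 8; col 8 → 4.
Sum: 4 + 8 + 16 + 18 + 18 + 16 + 8 + 4 = 92.
(This is the classic 8-queens count.)

92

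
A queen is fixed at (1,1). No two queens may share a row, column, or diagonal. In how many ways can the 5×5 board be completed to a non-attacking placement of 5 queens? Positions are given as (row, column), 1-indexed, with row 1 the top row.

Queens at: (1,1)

2

Branch on row 2: col 3 → 1; col 4 → 1; col 5 → 0.
Sum: 1 + 1 + 0 = 2.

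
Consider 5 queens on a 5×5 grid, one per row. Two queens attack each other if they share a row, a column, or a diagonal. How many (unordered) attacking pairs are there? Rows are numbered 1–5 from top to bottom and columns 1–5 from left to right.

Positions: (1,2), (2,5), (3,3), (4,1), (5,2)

Same column: (1,2)–(5,2) (column 2).
Same diagonal: (2,5)–(5,2) (|2−5| = |5−2| = 3); (4,1)–(5,2) (|4−5| = |1−2| = 1).
Total attacking pairs: 3.

3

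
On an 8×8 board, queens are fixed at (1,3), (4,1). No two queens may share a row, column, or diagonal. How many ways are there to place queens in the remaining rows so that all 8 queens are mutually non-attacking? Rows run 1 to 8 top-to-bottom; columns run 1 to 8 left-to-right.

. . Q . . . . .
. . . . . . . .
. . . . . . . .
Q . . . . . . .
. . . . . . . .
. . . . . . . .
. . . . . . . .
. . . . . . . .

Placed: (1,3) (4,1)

4

Branch on row 2: col 5 → 1; col 6 → 3; col 7 → 0; col 8 → 0.
Sum: 1 + 3 + 0 + 0 = 4.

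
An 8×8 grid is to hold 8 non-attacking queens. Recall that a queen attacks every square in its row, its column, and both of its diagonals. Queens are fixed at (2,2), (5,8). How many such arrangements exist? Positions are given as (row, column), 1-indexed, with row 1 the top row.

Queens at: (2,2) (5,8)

Branch on row 1: col 5 → 1; col 6 → 0; col 7 → 1.
Sum: 1 + 0 + 1 = 2.

2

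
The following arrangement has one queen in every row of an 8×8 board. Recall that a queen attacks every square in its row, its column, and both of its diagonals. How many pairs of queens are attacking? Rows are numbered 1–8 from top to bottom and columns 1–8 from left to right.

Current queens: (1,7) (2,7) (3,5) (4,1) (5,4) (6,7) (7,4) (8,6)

7

Same column: (1,7)–(2,7) (column 7); (1,7)–(6,7) (column 7); (2,7)–(6,7) (column 7); (5,4)–(7,4) (column 4).
Same diagonal: (1,7)–(3,5) (|1−3| = |7−5| = 2); (2,7)–(5,4) (|2−5| = |7−4| = 3); (4,1)–(7,4) (|4−7| = |1−4| = 3).
Total attacking pairs: 7.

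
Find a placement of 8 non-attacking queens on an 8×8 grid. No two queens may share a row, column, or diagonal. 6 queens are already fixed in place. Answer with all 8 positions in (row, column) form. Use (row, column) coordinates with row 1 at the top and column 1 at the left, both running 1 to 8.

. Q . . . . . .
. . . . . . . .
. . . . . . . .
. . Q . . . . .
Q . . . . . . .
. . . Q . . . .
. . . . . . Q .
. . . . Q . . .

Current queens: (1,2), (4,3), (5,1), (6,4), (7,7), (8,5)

(1,2) (2,6) (3,8) (4,3) (5,1) (6,4) (7,7) (8,5)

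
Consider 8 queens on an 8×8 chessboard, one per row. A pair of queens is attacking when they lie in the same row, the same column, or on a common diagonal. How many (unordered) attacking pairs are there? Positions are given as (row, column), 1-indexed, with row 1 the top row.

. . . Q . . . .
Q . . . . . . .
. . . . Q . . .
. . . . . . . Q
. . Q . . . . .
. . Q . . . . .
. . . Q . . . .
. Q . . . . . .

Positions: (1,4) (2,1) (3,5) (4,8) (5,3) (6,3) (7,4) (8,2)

Same column: (1,4)–(7,4) (column 4); (5,3)–(6,3) (column 3).
Same diagonal: (3,5)–(5,3) (|3−5| = |5−3| = 2); (6,3)–(7,4) (|6−7| = |3−4| = 1).
Total attacking pairs: 4.

4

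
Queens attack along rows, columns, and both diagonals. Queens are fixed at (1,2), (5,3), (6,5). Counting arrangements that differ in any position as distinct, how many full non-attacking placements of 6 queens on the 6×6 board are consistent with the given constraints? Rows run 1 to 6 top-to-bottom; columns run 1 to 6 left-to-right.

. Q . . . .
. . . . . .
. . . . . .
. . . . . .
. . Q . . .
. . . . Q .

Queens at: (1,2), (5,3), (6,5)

Branch on row 2: col 4 → 1.
Sum: 1 = 1.

1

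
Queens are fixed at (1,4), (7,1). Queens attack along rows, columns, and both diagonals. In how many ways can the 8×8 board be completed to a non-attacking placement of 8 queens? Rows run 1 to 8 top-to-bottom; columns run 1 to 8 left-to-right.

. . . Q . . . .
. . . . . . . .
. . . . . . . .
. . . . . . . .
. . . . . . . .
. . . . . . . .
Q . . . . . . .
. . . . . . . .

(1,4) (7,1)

2

Branch on row 2: col 2 → 1; col 7 → 1; col 8 → 0.
Sum: 1 + 1 + 0 = 2.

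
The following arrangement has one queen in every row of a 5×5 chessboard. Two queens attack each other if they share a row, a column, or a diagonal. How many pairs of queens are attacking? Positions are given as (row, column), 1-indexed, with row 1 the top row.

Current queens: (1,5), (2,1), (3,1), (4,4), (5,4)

Same column: (2,1)–(3,1) (column 1); (4,4)–(5,4) (column 4).
Same diagonal: (2,1)–(5,4) (|2−5| = |1−4| = 3).
Total attacking pairs: 3.

3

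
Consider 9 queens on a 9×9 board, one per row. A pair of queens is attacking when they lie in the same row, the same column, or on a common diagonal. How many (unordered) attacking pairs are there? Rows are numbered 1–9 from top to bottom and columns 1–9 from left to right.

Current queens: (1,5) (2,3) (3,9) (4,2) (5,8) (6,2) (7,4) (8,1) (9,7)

Same column: (4,2)–(6,2) (column 2).
Same diagonal: (1,5)–(4,2) (|1−4| = |5−2| = 3); (4,2)–(9,7) (|4−9| = |2−7| = 5).
Total attacking pairs: 3.

3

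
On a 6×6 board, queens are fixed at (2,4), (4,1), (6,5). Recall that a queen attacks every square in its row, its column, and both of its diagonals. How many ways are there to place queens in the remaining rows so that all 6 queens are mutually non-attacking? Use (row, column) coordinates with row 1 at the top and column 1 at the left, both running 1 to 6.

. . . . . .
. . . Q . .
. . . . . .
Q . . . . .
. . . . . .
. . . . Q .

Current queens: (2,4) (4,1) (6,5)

Branch on row 1: col 2 → 1; col 6 → 0.
Sum: 1 + 0 = 1.

1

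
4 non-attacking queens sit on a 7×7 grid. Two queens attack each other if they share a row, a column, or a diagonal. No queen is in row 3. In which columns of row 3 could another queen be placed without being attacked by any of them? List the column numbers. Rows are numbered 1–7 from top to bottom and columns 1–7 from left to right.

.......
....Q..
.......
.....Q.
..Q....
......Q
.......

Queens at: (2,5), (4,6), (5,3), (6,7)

(2,5) attacks row 3 at column 5 and diagonals 4, 6.
(4,6) attacks row 3 at column 6 and diagonals 5, 7.
(5,3) attacks row 3 at column 3 and diagonals 1, 5.
(6,7) attacks row 3 at column 7 and diagonals 4.
Attacked columns: {1, 3, 4, 5, 6, 7}. Safe: {2}.

columns 2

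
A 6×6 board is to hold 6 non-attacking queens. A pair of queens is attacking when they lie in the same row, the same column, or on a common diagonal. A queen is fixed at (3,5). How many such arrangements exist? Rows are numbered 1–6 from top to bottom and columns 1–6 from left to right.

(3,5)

Branch on row 1: col 1 → 0; col 2 → 0; col 4 → 1; col 6 → 0.
Sum: 0 + 0 + 1 + 0 = 1.

1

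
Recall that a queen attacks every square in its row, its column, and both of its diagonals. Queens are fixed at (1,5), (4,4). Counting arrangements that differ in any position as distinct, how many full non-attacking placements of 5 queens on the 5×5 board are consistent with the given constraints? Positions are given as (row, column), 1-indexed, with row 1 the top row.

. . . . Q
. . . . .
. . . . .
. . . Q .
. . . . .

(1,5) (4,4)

1

Branch on row 2: col 1 → 0; col 3 → 1.
Sum: 0 + 1 = 1.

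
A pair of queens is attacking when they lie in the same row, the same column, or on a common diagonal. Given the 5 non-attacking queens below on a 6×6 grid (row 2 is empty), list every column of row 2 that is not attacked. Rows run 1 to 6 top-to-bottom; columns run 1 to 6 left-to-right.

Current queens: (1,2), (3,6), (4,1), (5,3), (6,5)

(1,2) attacks row 2 at column 2 and diagonals 1, 3.
(3,6) attacks row 2 at column 6 and diagonals 5.
(4,1) attacks row 2 at column 1 and diagonals 3.
(5,3) attacks row 2 at column 3 and diagonals 6.
(6,5) attacks row 2 at column 5 and diagonals 1.
Attacked columns: {1, 2, 3, 5, 6}. Safe: {4}.

columns 4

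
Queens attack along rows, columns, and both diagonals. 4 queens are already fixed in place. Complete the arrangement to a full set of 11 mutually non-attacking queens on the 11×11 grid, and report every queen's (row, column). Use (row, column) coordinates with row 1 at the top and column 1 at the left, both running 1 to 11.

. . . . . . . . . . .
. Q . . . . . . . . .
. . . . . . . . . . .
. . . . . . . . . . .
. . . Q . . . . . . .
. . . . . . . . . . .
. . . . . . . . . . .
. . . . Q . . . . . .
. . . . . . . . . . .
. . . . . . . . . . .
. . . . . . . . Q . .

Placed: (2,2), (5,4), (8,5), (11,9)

(1,7) (2,2) (3,8) (4,11) (5,4) (6,1) (7,10) (8,5) (9,3) (10,6) (11,9)

Row 1: attacked by (2,2)→{1,2,3}; (5,4)→{4,8}; (8,5)→{5}; (11,9)→{9}. Safe: 6, 7, 10, 11. Place at column 7.
Row 3: attacked by (1,7)→{5,7,9}; (2,2)→{1,2,3}; (5,4)→{2,4,6}; (8,5)→{5,10}; (11,9)→{1,9}. Safe: 8, 11. Place at column 8.
Row 4: attacked by (1,7)→{4,7,10}; (2,2)→{2,4}; (3,8)→{7,8,9}; (5,4)→{3,4,5}; (8,5)→{1,5,9}; (11,9)→{2,9}. Safe: 6, 11. Place at column 11.
Row 6: attacked by (1,7)→{2,7}; (2,2)→{2,6}; (3,8)→{5,8,11}; (4,11)→{9,11}; (5,4)→{3,4,5}; (8,5)→{3,5,7}; (11,9)→{4,9}. Safe: 1, 10. Place at column 1.
Row 7: attacked by (1,7)→{1,7}; (2,2)→{2,7}; (3,8)→{4,8}; (4,11)→{8,11}; (5,4)→{2,4,6}; (6,1)→{1,2}; (8,5)→{4,5,6}; (11,9)→{5,9}. Safe: 3, 10. Place at column 10.
Row 9: attacked by (1,7)→{7}; (2,2)→{2,9}; (3,8)→{2,8}; (4,11)→{6,11}; (5,4)→{4,8}; (6,1)→{1,4}; (7,10)→{8,10}; (8,5)→{4,5,6}; (11,9)→{7,9,11}. Safe: 3. Place at column 3.
Row 10: attacked by (1,7)→{7}; (2,2)→{2,10}; (3,8)→{1,8}; (4,11)→{5,11}; (5,4)→{4,9}; (6,1)→{1,5}; (7,10)→{7,10}; (8,5)→{3,5,7}; (9,3)→{2,3,4}; (11,9)→{8,9,10}. Safe: 6. Place at column 6.
Columns [7, 2, 8, 11, 4, 1, 10, 5, 3, 6, 9], r−c [-6, 0, -5, -7, 1, 5, -3, 3, 6, 4, 2], r+c [8, 4, 11, 15, 9, 7, 17, 13, 12, 16, 20] are all distinct, so no two queens attack.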